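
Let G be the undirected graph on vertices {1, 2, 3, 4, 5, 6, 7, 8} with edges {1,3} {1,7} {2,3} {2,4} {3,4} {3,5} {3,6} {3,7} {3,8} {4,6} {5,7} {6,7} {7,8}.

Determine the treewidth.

2

A width-2 tree decomposition is:
Bags: B1 = {3, 7, 8}  B2 = {3, 5, 7}  B3 = {3, 6, 7}  B4 = {1, 3, 7}  B5 = {3, 4, 6}  B6 = {2, 3, 4}
Tree: B1–B2, B2–B3, B3–B4, B3–B5, B5–B6
Every bag has size at most 3, so the width is 3 − 1 = 2 and tw(G) ≤ 2. Conversely, {2, 3, 4} is a clique of size 3, and the vertices of any clique must share a bag in every tree decomposition; so some bag has ≥ 3 vertices and tw(G) ≥ 2. Therefore the treewidth is 2.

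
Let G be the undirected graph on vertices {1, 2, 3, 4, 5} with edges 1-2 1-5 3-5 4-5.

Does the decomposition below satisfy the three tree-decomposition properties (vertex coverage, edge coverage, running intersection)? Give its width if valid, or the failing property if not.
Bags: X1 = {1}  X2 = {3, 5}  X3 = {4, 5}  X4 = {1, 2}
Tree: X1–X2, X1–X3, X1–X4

A tree decomposition must satisfy three properties: every vertex lies in some bag; for every edge, both endpoints lie together in some bag; and for every vertex, the bags containing it form a connected subtree. Here edge (5,1) lies in no bag, so the decomposition is invalid.

No — edge (5,1) lies in no bag.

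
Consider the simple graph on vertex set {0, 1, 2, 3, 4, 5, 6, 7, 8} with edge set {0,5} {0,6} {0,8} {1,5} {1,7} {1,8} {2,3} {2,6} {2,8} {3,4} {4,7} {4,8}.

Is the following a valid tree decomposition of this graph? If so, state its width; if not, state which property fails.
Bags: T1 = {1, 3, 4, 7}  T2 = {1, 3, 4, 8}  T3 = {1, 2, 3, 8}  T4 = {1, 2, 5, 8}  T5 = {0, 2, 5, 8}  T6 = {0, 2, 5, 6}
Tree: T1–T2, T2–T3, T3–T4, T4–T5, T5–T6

Yes; width 3.

Every vertex of G appears in some bag (union = {0, 1, 2, 3, 4, 5, 6, 7, 8}); every edge is covered by a bag; and for each vertex v the set of bags containing v is connected in the bag tree. The decomposition is therefore valid. The largest bag has 4 vertices, so the width is 3.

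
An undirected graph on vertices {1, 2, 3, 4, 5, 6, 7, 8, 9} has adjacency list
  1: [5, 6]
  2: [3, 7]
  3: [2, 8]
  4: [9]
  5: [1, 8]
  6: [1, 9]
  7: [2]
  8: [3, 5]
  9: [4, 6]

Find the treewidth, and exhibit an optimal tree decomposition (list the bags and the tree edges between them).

Treewidth 1.
Bags: B1 = {4, 9}  B2 = {6, 9}  B3 = {1, 6}  B4 = {1, 5}  B5 = {5, 8}  B6 = {3, 8}  B7 = {2, 3}  B8 = {2, 7}
Tree: B1–B2, B2–B3, B3–B4, B4–B5, B5–B6, B6–B7, B7–B8

Every bag has size at most 2, so the width is 2 − 1 = 1 and tw(G) ≤ 1. Since G has at least one edge (e.g. 4–9), it is not an edgeless graph, so tw(G) ≥ 1. Combining the bounds, tw(G) = 1.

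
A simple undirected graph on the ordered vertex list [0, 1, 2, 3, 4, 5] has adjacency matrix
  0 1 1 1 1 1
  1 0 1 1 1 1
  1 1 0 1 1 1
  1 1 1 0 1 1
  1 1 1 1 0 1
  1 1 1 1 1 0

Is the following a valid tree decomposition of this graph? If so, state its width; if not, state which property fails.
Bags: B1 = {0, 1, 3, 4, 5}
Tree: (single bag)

A tree decomposition must satisfy three properties: every vertex lies in some bag; for every edge, both endpoints lie together in some bag; and for every vertex, the bags containing it form a connected subtree. Here vertex 2 appears in no bag, so the decomposition is invalid.

No — vertex 2 appears in no bag.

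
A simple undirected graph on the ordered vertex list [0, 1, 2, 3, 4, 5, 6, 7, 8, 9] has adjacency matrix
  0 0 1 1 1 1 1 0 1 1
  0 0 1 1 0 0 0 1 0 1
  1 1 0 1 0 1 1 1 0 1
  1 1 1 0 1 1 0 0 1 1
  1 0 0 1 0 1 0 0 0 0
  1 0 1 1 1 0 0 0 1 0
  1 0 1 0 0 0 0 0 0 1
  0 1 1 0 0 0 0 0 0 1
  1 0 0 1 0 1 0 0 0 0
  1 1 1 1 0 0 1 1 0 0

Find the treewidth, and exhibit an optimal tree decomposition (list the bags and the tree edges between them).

Treewidth 3.
One such decomposition:
Bags: B1 = {0, 2, 3, 9}  B2 = {0, 2, 6, 9}  B3 = {1, 2, 3, 9}  B4 = {1, 2, 7, 9}  B5 = {0, 2, 3, 5}  B6 = {0, 3, 5, 8}  B7 = {0, 3, 4, 5}
Tree: B1–B2, B1–B3, B3–B4, B1–B5, B5–B6, B6–B7

The largest bag has 4 vertices, giving width 3; this decomposition certifies tw(G) ≤ 3. For the lower bound, the 4 vertices {0, 2, 3, 9} are pairwise adjacent, and any tree decomposition puts a clique entirely inside one bag — forcing width ≥ 3. Hence tw(G) = 3 exactly.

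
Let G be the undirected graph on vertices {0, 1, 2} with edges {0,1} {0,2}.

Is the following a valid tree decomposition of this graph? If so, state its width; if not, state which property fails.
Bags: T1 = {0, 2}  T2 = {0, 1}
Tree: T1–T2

Vertex coverage: the bags together contain {0, 1, 2}, the full vertex set. Edge coverage: each edge of G has both endpoints in at least one bag. Running intersection: for every vertex, the bags containing it form a connected subtree. All three properties hold, so this is a valid tree decomposition of width max|bag| − 1 = 1, and hence tw(G) ≤ 1.

Yes; width 1.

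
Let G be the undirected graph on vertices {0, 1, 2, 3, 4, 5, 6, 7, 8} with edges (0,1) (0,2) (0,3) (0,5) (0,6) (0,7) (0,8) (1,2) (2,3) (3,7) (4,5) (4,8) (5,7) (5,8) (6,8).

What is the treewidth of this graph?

A width-2 tree decomposition is:
Bags: B1 = {0, 5, 8}  B2 = {0, 6, 8}  B3 = {0, 5, 7}  B4 = {0, 3, 7}  B5 = {4, 5, 8}  B6 = {0, 2, 3}  B7 = {0, 1, 2}
Tree: B1–B2, B1–B3, B3–B4, B1–B5, B4–B6, B6–B7
Each bag holds 3 vertices, so the decomposition has width 2, which upper-bounds the treewidth. On the other hand G contains the 3-clique {0, 1, 2}. A clique must lie in a single bag of any decomposition, so no decomposition can have width below 2. The upper and lower bounds meet at 2, so that is the treewidth.

2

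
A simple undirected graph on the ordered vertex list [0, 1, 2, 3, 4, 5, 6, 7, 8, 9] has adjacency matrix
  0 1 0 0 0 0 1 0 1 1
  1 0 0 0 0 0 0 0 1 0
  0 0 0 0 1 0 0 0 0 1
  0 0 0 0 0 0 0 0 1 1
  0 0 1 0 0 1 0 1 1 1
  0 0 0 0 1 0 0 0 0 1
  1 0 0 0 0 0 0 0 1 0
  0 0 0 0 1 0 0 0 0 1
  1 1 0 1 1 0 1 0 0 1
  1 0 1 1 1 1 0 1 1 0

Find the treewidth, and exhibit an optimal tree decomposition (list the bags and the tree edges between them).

Each bag holds 3 vertices, so the decomposition has width 2, which upper-bounds the treewidth. For the lower bound, the 3 vertices {0, 1, 8} are pairwise adjacent, and any tree decomposition puts a clique entirely inside one bag — forcing width ≥ 2. Combining the bounds, tw(G) = 2.

Treewidth 2.
One optimal decomposition is:
Bags: B1 = {4, 5, 9}  B2 = {4, 8, 9}  B3 = {3, 8, 9}  B4 = {0, 8, 9}  B5 = {4, 7, 9}  B6 = {2, 4, 9}  B7 = {0, 1, 8}  B8 = {0, 6, 8}
Tree: B1–B2, B2–B3, B2–B4, B2–B5, B2–B6, B4–B7, B7–B8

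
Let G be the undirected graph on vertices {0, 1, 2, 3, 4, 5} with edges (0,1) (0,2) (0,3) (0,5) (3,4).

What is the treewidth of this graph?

1

A width-1 tree decomposition is:
Bags: B1 = {0, 1}  B2 = {0, 2}  B3 = {0, 3}  B4 = {0, 5}  B5 = {3, 4}
Tree: B1–B2, B1–B3, B2–B4, B3–B5
The largest bag has 2 vertices, giving width 1; this decomposition certifies tw(G) ≤ 1. Since G has at least one edge (e.g. 0–1), it is not an edgeless graph, so tw(G) ≥ 1. Therefore the treewidth is 1.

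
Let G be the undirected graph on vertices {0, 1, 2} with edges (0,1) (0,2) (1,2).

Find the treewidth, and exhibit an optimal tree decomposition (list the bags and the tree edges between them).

Treewidth 2.
Bags: B1 = {0, 1, 2}
Tree: (single bag)

A single bag containing all 3 vertices is trivially a valid decomposition of width 2. On the other hand G contains the 3-clique {0, 1, 2}. A clique must lie in a single bag of any decomposition, so no decomposition can have width below 2. Hence tw(G) = 2 exactly.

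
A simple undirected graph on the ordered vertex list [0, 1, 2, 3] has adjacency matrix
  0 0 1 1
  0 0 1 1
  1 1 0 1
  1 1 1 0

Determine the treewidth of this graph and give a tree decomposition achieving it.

Every bag has size at most 3, so the width is 3 − 1 = 2 and tw(G) ≤ 2. For the lower bound, the 3 vertices {0, 2, 3} are pairwise adjacent, and any tree decomposition puts a clique entirely inside one bag — forcing width ≥ 2. Hence tw(G) = 2 exactly.

Treewidth 2.
One such decomposition:
Bags: B1 = {1, 2, 3}  B2 = {0, 2, 3}
Tree: B1–B2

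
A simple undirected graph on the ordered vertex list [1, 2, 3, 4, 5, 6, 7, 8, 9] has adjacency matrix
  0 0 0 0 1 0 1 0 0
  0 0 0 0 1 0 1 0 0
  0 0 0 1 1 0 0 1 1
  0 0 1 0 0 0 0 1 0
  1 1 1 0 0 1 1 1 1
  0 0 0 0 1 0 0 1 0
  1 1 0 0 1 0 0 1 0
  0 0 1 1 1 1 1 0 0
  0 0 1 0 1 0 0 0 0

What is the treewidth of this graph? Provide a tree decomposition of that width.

Treewidth 2.
One optimal decomposition is:
Bags: B1 = {3, 5, 8}  B2 = {3, 5, 9}  B3 = {3, 4, 8}  B4 = {5, 7, 8}  B5 = {1, 5, 7}  B6 = {5, 6, 8}  B7 = {2, 5, 7}
Tree: B1–B2, B1–B3, B1–B4, B4–B5, B1–B6, B4–B7

The largest bag has 3 vertices, giving width 2; this decomposition certifies tw(G) ≤ 2. For the lower bound, the 3 vertices {3, 4, 8} are pairwise adjacent, and any tree decomposition puts a clique entirely inside one bag — forcing width ≥ 2. Hence tw(G) = 2 exactly.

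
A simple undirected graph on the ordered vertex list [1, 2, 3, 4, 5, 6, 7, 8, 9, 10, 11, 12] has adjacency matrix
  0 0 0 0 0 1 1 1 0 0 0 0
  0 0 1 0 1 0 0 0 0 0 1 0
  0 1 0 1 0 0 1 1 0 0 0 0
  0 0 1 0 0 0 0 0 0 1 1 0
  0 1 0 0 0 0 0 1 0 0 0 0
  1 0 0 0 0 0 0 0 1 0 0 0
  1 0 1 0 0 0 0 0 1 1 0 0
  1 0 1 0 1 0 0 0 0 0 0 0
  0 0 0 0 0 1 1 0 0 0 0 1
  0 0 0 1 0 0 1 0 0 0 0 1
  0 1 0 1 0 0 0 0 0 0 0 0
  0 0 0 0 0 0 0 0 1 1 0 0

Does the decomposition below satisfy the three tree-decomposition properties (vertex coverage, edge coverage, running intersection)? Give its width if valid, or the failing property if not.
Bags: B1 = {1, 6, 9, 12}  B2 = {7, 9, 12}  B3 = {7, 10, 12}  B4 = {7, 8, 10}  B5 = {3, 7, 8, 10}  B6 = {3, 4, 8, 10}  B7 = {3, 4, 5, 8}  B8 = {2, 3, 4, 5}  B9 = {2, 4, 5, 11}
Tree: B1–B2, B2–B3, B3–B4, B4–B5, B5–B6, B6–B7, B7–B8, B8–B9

No — edge (1,7) lies in no bag.

A tree decomposition must satisfy three properties: every vertex lies in some bag; for every edge, both endpoints lie together in some bag; and for every vertex, the bags containing it form a connected subtree. Here edge (1,7) lies in no bag, so the decomposition is invalid.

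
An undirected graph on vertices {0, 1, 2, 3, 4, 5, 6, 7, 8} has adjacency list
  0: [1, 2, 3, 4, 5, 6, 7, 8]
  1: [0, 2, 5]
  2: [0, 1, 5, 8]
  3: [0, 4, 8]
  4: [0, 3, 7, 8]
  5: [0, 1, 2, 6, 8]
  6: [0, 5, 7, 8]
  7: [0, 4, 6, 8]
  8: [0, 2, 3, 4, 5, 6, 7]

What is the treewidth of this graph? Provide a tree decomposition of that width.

Each bag holds 4 vertices, so the decomposition has width 3, which upper-bounds the treewidth. Conversely, {0, 2, 5, 8} is a clique of size 4, and the vertices of any clique must share a bag in every tree decomposition; so some bag has ≥ 4 vertices and tw(G) ≥ 3. The upper and lower bounds meet at 3, so that is the treewidth.

Treewidth 3.
One such decomposition:
Bags: B1 = {0, 2, 5, 8}  B2 = {0, 5, 6, 8}  B3 = {0, 6, 7, 8}  B4 = {0, 4, 7, 8}  B5 = {0, 3, 4, 8}  B6 = {0, 1, 2, 5}
Tree: B1–B2, B2–B3, B3–B4, B4–B5, B1–B6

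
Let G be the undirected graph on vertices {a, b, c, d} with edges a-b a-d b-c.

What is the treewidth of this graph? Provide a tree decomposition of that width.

Every bag has size at most 2, so the width is 2 − 1 = 1 and tw(G) ≤ 1. Since G has at least one edge (e.g. b–a), it is not an edgeless graph, so tw(G) ≥ 1. The upper and lower bounds meet at 1, so that is the treewidth.

Treewidth 1.
One such decomposition:
Bags: B1 = {a, b}  B2 = {a, d}  B3 = {b, c}
Tree: B1–B2, B1–B3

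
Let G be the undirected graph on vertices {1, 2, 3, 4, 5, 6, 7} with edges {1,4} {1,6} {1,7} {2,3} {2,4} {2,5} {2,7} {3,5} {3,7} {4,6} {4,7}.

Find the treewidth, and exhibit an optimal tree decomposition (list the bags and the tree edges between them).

Treewidth 2.
One such decomposition:
Bags: B1 = {1, 4, 7}  B2 = {2, 4, 7}  B3 = {1, 4, 6}  B4 = {2, 3, 7}  B5 = {2, 3, 5}
Tree: B1–B2, B1–B3, B2–B4, B4–B5

Every bag has size at most 3, so the width is 3 − 1 = 2 and tw(G) ≤ 2. For the lower bound, the 3 vertices {1, 4, 6} are pairwise adjacent, and any tree decomposition puts a clique entirely inside one bag — forcing width ≥ 2. Therefore the treewidth is 2.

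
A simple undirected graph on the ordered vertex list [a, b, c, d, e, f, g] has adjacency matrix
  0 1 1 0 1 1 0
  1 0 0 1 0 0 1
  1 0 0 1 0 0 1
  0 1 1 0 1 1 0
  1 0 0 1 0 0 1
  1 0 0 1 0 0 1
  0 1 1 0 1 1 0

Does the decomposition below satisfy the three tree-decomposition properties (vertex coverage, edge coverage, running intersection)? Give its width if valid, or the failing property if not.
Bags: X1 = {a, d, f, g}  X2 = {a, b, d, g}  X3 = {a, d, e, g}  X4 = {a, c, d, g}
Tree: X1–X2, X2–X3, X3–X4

Every vertex of G appears in some bag (union = {a, b, c, d, e, f, g}); every edge is covered by a bag; and for each vertex v the set of bags containing v is connected in the bag tree. The decomposition is therefore valid. The largest bag has 4 vertices, so the width is 3.

Yes; width 3.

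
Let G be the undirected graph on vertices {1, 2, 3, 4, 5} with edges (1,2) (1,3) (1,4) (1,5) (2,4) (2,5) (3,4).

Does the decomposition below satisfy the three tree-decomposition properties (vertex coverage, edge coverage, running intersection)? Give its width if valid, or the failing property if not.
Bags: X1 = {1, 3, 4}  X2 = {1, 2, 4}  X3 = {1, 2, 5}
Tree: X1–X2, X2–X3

Vertex coverage: the bags together contain {1, 2, 3, 4, 5}, the full vertex set. Edge coverage: each edge of G has both endpoints in at least one bag. Running intersection: for every vertex, the bags containing it form a connected subtree. All three properties hold, so this is a valid tree decomposition of width max|bag| − 1 = 2, and hence tw(G) ≤ 2.

Yes; width 2.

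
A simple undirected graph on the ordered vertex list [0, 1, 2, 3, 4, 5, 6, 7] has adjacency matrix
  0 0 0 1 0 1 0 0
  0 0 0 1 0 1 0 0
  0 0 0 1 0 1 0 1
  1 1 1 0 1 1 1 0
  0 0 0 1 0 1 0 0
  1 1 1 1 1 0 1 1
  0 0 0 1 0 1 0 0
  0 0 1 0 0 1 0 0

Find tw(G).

2

A width-2 tree decomposition is:
Bags: B1 = {2, 5, 7}  B2 = {2, 3, 5}  B3 = {3, 5, 6}  B4 = {3, 4, 5}  B5 = {1, 3, 5}  B6 = {0, 3, 5}
Tree: B1–B2, B2–B3, B3–B4, B2–B5, B4–B6
Each bag holds 3 vertices, so the decomposition has width 2, which upper-bounds the treewidth. On the other hand G contains the 3-clique {0, 3, 5}. A clique must lie in a single bag of any decomposition, so no decomposition can have width below 2. Therefore the treewidth is 2.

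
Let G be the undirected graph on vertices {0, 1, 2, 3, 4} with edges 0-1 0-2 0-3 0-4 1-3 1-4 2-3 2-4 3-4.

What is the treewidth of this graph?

A width-3 tree decomposition is:
Bags: B1 = {0, 1, 3, 4}  B2 = {0, 2, 3, 4}
Tree: B1–B2
Each bag holds 4 vertices, so the decomposition has width 3, which upper-bounds the treewidth. On the other hand G contains the 4-clique {0, 1, 3, 4}. A clique must lie in a single bag of any decomposition, so no decomposition can have width below 3. Hence tw(G) = 3 exactly.

3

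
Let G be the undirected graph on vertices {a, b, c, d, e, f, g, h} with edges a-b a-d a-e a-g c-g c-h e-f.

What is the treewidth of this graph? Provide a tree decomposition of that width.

Each bag holds 2 vertices, so the decomposition has width 1, which upper-bounds the treewidth. Any graph with an edge has treewidth ≥ 1, and G has the edge g–c. Hence tw(G) = 1 exactly.

Treewidth 1.
One such decomposition:
Bags: B1 = {c, g}  B2 = {a, g}  B3 = {a, d}  B4 = {a, e}  B5 = {c, h}  B6 = {a, b}  B7 = {e, f}
Tree: B1–B2, B2–B3, B2–B4, B1–B5, B3–B6, B4–B7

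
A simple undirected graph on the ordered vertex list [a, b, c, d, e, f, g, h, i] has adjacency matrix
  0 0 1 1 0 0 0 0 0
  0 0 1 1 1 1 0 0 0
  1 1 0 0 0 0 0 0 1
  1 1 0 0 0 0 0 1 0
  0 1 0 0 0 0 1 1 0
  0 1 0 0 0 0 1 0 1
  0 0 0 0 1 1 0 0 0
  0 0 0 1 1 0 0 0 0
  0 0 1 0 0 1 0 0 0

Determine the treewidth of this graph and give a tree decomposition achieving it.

Every bag has size at most 4, so the width is 4 − 1 = 3 and tw(G) ≤ 3. For the lower bound: the 4 vertex sets {e,g,h}, {d}, {b}, {a,c,f,i} are disjoint, each induces a connected subgraph, and every pair is joined by at least one edge of G. Contracting each set to a single vertex therefore yields K_{4} as a minor, and since treewidth is minor-monotone, tw(G) ≥ tw(K_{4}) = 3. Combining the bounds, tw(G) = 3.

Treewidth 3.
One optimal decomposition is:
Bags: B1 = {d, e, g, h}  B2 = {b, d, e, g}  B3 = {b, d, f, g}  B4 = {a, b, d, f}  B5 = {a, b, c, f}  B6 = {a, c, f, i}
Tree: B1–B2, B2–B3, B3–B4, B4–B5, B5–B6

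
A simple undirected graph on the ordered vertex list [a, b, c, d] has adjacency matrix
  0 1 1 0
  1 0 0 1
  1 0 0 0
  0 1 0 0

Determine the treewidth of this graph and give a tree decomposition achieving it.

The largest bag has 2 vertices, giving width 1; this decomposition certifies tw(G) ≤ 1. G has an edge, so its treewidth is at least 1. Combining the bounds, tw(G) = 1.

Treewidth 1.
One such decomposition:
Bags: B1 = {a, c}  B2 = {a, b}  B3 = {b, d}
Tree: B1–B2, B2–B3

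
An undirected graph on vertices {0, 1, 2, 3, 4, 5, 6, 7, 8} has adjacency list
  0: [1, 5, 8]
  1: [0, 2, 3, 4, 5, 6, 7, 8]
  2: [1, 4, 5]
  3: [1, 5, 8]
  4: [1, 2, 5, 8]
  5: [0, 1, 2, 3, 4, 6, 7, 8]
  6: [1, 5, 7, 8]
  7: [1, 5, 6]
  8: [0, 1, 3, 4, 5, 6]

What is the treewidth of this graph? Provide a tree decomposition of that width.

Every bag has size at most 4, so the width is 4 − 1 = 3 and tw(G) ≤ 3. On the other hand G contains the 4-clique {0, 1, 5, 8}. A clique must lie in a single bag of any decomposition, so no decomposition can have width below 3. Therefore the treewidth is 3.

Treewidth 3.
Bags: B1 = {1, 3, 5, 8}  B2 = {1, 4, 5, 8}  B3 = {1, 2, 4, 5}  B4 = {1, 5, 6, 8}  B5 = {0, 1, 5, 8}  B6 = {1, 5, 6, 7}
Tree: B1–B2, B2–B3, B1–B4, B2–B5, B4–B6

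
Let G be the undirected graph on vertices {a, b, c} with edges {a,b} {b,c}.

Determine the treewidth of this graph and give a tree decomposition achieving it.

Each bag holds 2 vertices, so the decomposition has width 1, which upper-bounds the treewidth. Since G has at least one edge (e.g. b–c), it is not an edgeless graph, so tw(G) ≥ 1. Combining the bounds, tw(G) = 1.

Treewidth 1.
One optimal decomposition is:
Bags: B1 = {b, c}  B2 = {a, b}
Tree: B1–B2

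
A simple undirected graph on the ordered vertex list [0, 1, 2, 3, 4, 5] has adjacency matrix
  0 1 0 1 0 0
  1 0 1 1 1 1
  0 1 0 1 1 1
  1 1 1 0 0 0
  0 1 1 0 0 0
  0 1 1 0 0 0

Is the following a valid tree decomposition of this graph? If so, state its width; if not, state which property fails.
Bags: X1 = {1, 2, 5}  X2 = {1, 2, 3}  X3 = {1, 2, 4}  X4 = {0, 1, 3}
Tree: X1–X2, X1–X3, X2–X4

Vertex coverage: the bags together contain {0, 1, 2, 3, 4, 5}, the full vertex set. Edge coverage: each edge of G has both endpoints in at least one bag. Running intersection: for every vertex, the bags containing it form a connected subtree. All three properties hold, so this is a valid tree decomposition of width max|bag| − 1 = 2, and hence tw(G) ≤ 2.

Yes; width 2.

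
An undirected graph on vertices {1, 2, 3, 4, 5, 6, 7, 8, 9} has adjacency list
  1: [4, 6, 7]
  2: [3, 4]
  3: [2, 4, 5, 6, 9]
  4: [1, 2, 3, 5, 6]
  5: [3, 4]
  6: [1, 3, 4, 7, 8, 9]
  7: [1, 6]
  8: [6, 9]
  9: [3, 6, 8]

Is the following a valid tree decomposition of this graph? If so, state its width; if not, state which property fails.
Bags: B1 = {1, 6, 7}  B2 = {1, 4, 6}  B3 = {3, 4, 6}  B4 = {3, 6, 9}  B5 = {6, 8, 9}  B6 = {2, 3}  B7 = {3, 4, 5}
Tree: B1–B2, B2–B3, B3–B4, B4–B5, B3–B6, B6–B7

No — edge (4,2) lies in no bag.

A tree decomposition must satisfy three properties: every vertex lies in some bag; for every edge, both endpoints lie together in some bag; and for every vertex, the bags containing it form a connected subtree. Here edge (4,2) lies in no bag, so the decomposition is invalid.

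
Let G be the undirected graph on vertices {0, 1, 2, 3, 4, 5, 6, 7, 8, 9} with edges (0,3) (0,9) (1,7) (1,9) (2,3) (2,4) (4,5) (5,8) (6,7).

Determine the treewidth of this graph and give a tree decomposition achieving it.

The largest bag has 2 vertices, giving width 1; this decomposition certifies tw(G) ≤ 1. Any graph with an edge has treewidth ≥ 1, and G has the edge 6–7. The upper and lower bounds meet at 1, so that is the treewidth.

Treewidth 1.
One such decomposition:
Bags: B1 = {6, 7}  B2 = {1, 7}  B3 = {1, 9}  B4 = {0, 9}  B5 = {0, 3}  B6 = {2, 3}  B7 = {2, 4}  B8 = {4, 5}  B9 = {5, 8}
Tree: B1–B2, B2–B3, B3–B4, B4–B5, B5–B6, B6–B7, B7–B8, B8–B9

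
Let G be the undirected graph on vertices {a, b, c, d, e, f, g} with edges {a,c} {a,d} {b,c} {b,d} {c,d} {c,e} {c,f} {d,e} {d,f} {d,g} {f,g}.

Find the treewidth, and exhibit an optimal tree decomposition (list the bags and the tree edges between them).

The largest bag has 3 vertices, giving width 2; this decomposition certifies tw(G) ≤ 2. For the lower bound, the 3 vertices {d, f, g} are pairwise adjacent, and any tree decomposition puts a clique entirely inside one bag — forcing width ≥ 2. Combining the bounds, tw(G) = 2.

Treewidth 2.
One such decomposition:
Bags: B1 = {b, c, d}  B2 = {a, c, d}  B3 = {c, d, e}  B4 = {c, d, f}  B5 = {d, f, g}
Tree: B1–B2, B1–B3, B3–B4, B4–B5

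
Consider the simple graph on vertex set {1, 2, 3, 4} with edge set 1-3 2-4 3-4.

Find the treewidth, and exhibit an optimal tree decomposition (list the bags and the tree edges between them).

Every bag has size at most 2, so the width is 2 − 1 = 1 and tw(G) ≤ 1. Since G has at least one edge (e.g. 3–4), it is not an edgeless graph, so tw(G) ≥ 1. Combining the bounds, tw(G) = 1.

Treewidth 1.
One optimal decomposition is:
Bags: B1 = {3, 4}  B2 = {1, 3}  B3 = {2, 4}
Tree: B1–B2, B1–B3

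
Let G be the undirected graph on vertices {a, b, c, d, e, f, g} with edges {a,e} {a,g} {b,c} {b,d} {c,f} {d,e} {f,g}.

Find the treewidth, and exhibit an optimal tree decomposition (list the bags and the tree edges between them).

Treewidth 2.
One optimal decomposition is:
Bags: B1 = {b, c, f}  B2 = {b, f, g}  B3 = {a, b, g}  B4 = {a, b, e}  B5 = {b, d, e}
Tree: B1–B2, B2–B3, B3–B4, B4–B5

The largest bag has 3 vertices, giving width 2; this decomposition certifies tw(G) ≤ 2. Since b–c–f–g–a–e–d–b is a cycle in G, G is not acyclic. Forests are exactly the graphs of treewidth ≤ 1, so tw(G) ≥ 2. The upper and lower bounds meet at 2, so that is the treewidth.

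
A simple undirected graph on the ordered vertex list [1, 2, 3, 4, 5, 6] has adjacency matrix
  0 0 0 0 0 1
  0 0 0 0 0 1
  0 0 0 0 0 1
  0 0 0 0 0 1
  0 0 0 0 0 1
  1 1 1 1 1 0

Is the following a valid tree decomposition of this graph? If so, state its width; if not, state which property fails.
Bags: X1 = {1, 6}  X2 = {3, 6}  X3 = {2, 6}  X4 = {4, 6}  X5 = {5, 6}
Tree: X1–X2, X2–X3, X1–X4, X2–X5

Checking the three conditions: (i) the bags cover all of {1, 2, 3, 4, 5, 6}; (ii) for each edge, some bag contains both endpoints; (iii) the bags containing any fixed vertex form a subtree. All hold, so the decomposition is valid with width 2 − 1 = 1.

Yes; width 1.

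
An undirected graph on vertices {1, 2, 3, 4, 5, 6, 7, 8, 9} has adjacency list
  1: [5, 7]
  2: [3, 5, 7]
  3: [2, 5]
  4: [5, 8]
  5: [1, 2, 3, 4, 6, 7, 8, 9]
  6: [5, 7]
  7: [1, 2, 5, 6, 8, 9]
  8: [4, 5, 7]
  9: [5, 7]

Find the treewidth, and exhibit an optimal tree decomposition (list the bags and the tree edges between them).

Each bag holds 3 vertices, so the decomposition has width 2, which upper-bounds the treewidth. For the lower bound, the 3 vertices {2, 3, 5} are pairwise adjacent, and any tree decomposition puts a clique entirely inside one bag — forcing width ≥ 2. Hence tw(G) = 2 exactly.

Treewidth 2.
Bags: B1 = {5, 7, 8}  B2 = {2, 5, 7}  B3 = {2, 3, 5}  B4 = {5, 7, 9}  B5 = {5, 6, 7}  B6 = {4, 5, 8}  B7 = {1, 5, 7}
Tree: B1–B2, B2–B3, B1–B4, B2–B5, B1–B6, B2–B7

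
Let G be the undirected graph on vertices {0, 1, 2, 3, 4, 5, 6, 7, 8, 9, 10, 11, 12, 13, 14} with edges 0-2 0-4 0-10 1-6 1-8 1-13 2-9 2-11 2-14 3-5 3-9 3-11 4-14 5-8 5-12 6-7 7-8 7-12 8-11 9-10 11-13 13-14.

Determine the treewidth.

A width-3 tree decomposition is:
Bags: B1 = {1, 6, 7, 12}  B2 = {1, 7, 8, 12}  B3 = {1, 5, 8, 12}  B4 = {1, 5, 8, 13}  B5 = {5, 8, 11, 13}  B6 = {3, 5, 11, 13}  B7 = {3, 11, 13, 14}  B8 = {2, 3, 11, 14}  B9 = {2, 3, 9, 14}  B10 = {2, 4, 9, 14}  B11 = {0, 2, 4, 9}  B12 = {0, 4, 9, 10}
Tree: B1–B2, B2–B3, B3–B4, B4–B5, B5–B6, B6–B7, B7–B8, B8–B9, B9–B10, B10–B11, B11–B12
Every bag has size at most 4, so the width is 4 − 1 = 3 and tw(G) ≤ 3. For the lower bound: the 4 vertex sets {6,7,12}, {1}, {8}, {3,5,11,13} are disjoint, each induces a connected subgraph, and every pair is joined by at least one edge of G. Contracting each set to a single vertex therefore yields K_{4} as a minor, and since treewidth is minor-monotone, tw(G) ≥ tw(K_{4}) = 3. Combining the bounds, tw(G) = 3.

3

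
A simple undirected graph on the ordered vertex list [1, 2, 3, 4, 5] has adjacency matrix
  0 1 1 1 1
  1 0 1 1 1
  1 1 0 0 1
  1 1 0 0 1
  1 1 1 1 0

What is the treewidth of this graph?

3

A width-3 tree decomposition is:
Bags: B1 = {1, 2, 4, 5}  B2 = {1, 2, 3, 5}
Tree: B1–B2
Each bag holds 4 vertices, so the decomposition has width 3, which upper-bounds the treewidth. For the lower bound, the 4 vertices {1, 2, 3, 5} are pairwise adjacent, and any tree decomposition puts a clique entirely inside one bag — forcing width ≥ 3. Hence tw(G) = 3 exactly.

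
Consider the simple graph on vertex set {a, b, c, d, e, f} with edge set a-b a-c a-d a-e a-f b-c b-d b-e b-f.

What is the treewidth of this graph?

A width-2 tree decomposition is:
Bags: B1 = {a, b, e}  B2 = {a, b, d}  B3 = {a, b, c}  B4 = {a, b, f}
Tree: B1–B2, B2–B3, B2–B4
Every bag has size at most 3, so the width is 3 − 1 = 2 and tw(G) ≤ 2. For the lower bound, the 3 vertices {a, b, d} are pairwise adjacent, and any tree decomposition puts a clique entirely inside one bag — forcing width ≥ 2. The upper and lower bounds meet at 2, so that is the treewidth.

2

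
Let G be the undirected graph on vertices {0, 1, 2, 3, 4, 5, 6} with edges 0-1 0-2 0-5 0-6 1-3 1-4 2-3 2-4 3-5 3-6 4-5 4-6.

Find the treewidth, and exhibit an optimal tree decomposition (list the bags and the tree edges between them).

Treewidth 3.
One optimal decomposition is:
Bags: B1 = {0, 1, 3, 4}  B2 = {0, 3, 4, 5}  B3 = {0, 2, 3, 4}  B4 = {0, 3, 4, 6}
Tree: B1–B2, B2–B3, B3–B4

Each bag holds 4 vertices, so the decomposition has width 3, which upper-bounds the treewidth. For the lower bound: the 4 vertex sets {1,4}, {3,5}, {0}, {2} are disjoint, each induces a connected subgraph, and every pair is joined by at least one edge of G. Contracting each set to a single vertex therefore yields K_{4} as a minor, and since treewidth is minor-monotone, tw(G) ≥ tw(K_{4}) = 3. Hence tw(G) = 3 exactly.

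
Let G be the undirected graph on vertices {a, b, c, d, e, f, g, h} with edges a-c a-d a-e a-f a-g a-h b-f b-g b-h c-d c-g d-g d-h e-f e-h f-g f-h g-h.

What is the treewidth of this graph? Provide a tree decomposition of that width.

The largest bag has 4 vertices, giving width 3; this decomposition certifies tw(G) ≤ 3. For the lower bound, the 4 vertices {a, d, g, h} are pairwise adjacent, and any tree decomposition puts a clique entirely inside one bag — forcing width ≥ 3. Combining the bounds, tw(G) = 3.

Treewidth 3.
Bags: B1 = {a, d, g, h}  B2 = {a, f, g, h}  B3 = {a, c, d, g}  B4 = {b, f, g, h}  B5 = {a, e, f, h}
Tree: B1–B2, B1–B3, B2–B4, B2–B5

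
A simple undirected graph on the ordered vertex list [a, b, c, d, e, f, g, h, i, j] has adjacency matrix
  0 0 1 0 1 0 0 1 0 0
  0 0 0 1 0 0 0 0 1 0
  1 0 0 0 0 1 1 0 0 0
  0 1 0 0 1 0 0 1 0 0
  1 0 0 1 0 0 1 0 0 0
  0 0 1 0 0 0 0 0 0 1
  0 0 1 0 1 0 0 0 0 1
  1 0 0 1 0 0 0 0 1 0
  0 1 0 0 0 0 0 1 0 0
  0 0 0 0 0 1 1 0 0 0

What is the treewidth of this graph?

A width-2 tree decomposition is:
Bags: B1 = {b, d, i}  B2 = {d, h, i}  B3 = {d, e, h}  B4 = {a, e, h}  B5 = {a, e, g}  B6 = {a, c, g}  B7 = {c, g, j}  B8 = {c, f, j}
Tree: B1–B2, B2–B3, B3–B4, B4–B5, B5–B6, B6–B7, B7–B8
Every bag has size at most 3, so the width is 3 − 1 = 2 and tw(G) ≤ 2. The edges b–i–h–d–b form a cycle, so G is not a tree and its treewidth is at least 2. The upper and lower bounds meet at 2, so that is the treewidth.

2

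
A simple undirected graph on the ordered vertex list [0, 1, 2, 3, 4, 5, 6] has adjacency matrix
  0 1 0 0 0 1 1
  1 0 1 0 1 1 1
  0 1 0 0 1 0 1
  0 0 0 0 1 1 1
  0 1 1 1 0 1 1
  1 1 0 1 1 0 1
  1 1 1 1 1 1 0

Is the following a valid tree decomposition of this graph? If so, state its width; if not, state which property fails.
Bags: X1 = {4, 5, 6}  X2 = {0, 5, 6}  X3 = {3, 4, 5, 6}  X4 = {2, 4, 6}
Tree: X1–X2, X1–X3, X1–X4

No — vertex 1 appears in no bag.

A tree decomposition must satisfy three properties: every vertex lies in some bag; for every edge, both endpoints lie together in some bag; and for every vertex, the bags containing it form a connected subtree. Here vertex 1 appears in no bag, so the decomposition is invalid.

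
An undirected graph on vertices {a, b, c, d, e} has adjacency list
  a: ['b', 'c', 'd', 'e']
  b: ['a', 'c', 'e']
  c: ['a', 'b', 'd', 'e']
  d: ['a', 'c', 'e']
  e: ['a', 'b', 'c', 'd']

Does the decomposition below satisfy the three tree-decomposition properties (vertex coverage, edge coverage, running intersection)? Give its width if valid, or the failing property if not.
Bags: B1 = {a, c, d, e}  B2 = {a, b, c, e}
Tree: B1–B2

Vertex coverage: the bags together contain {a, b, c, d, e}, the full vertex set. Edge coverage: each edge of G has both endpoints in at least one bag. Running intersection: for every vertex, the bags containing it form a connected subtree. All three properties hold, so this is a valid tree decomposition of width max|bag| − 1 = 3, and hence tw(G) ≤ 3.

Yes; width 3.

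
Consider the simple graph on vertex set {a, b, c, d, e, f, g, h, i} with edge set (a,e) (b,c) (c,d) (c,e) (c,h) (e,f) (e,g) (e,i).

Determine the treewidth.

1

A width-1 tree decomposition is:
Bags: B1 = {b, c}  B2 = {c, e}  B3 = {a, e}  B4 = {e, f}  B5 = {c, h}  B6 = {c, d}  B7 = {e, g}  B8 = {e, i}
Tree: B1–B2, B2–B3, B3–B4, B1–B5, B5–B6, B4–B7, B4–B8
The largest bag has 2 vertices, giving width 1; this decomposition certifies tw(G) ≤ 1. Since G has at least one edge (e.g. c–b), it is not an edgeless graph, so tw(G) ≥ 1. Hence tw(G) = 1 exactly.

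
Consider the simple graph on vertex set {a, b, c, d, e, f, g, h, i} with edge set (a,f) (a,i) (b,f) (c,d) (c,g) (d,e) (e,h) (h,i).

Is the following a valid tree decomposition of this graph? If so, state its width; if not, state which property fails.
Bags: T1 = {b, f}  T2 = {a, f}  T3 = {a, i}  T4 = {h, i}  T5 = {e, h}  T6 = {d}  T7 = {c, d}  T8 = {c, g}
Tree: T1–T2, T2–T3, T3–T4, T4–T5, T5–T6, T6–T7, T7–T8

A tree decomposition must satisfy three properties: every vertex lies in some bag; for every edge, both endpoints lie together in some bag; and for every vertex, the bags containing it form a connected subtree. Here edge (e,d) lies in no bag, so the decomposition is invalid.

No — edge (e,d) lies in no bag.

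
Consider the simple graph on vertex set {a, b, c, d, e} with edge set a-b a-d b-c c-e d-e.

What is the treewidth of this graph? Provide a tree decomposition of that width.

Treewidth 2.
One such decomposition:
Bags: B1 = {b, c, e}  B2 = {b, d, e}  B3 = {a, b, d}
Tree: B1–B2, B2–B3

Every bag has size at most 3, so the width is 3 − 1 = 2 and tw(G) ≤ 2. Since b–c–e–d–a–b is a cycle in G, G is not acyclic. Forests are exactly the graphs of treewidth ≤ 1, so tw(G) ≥ 2. Therefore the treewidth is 2.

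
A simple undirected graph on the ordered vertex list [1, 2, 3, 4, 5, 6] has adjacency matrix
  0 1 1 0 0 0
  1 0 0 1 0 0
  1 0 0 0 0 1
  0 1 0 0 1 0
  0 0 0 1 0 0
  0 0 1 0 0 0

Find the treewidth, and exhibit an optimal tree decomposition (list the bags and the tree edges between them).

Treewidth 1.
One optimal decomposition is:
Bags: B1 = {4, 5}  B2 = {2, 4}  B3 = {1, 2}  B4 = {1, 3}  B5 = {3, 6}
Tree: B1–B2, B2–B3, B3–B4, B4–B5

Every bag has size at most 2, so the width is 2 − 1 = 1 and tw(G) ≤ 1. Since G has at least one edge (e.g. 5–4), it is not an edgeless graph, so tw(G) ≥ 1. Hence tw(G) = 1 exactly.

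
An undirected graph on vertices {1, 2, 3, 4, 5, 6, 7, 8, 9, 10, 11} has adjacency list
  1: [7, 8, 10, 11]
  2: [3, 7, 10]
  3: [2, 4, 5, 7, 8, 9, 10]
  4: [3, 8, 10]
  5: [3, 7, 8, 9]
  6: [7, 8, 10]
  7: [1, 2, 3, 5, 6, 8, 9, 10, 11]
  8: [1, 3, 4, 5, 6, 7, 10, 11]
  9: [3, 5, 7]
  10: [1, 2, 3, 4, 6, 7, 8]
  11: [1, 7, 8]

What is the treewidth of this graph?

3

A width-3 tree decomposition is:
Bags: B1 = {6, 7, 8, 10}  B2 = {3, 7, 8, 10}  B3 = {2, 3, 7, 10}  B4 = {3, 5, 7, 8}  B5 = {3, 5, 7, 9}  B6 = {1, 7, 8, 10}  B7 = {3, 4, 8, 10}  B8 = {1, 7, 8, 11}
Tree: B1–B2, B2–B3, B2–B4, B4–B5, B2–B6, B2–B7, B6–B8
Each bag holds 4 vertices, so the decomposition has width 3, which upper-bounds the treewidth. Conversely, {3, 4, 8, 10} is a clique of size 4, and the vertices of any clique must share a bag in every tree decomposition; so some bag has ≥ 4 vertices and tw(G) ≥ 3. The upper and lower bounds meet at 3, so that is the treewidth.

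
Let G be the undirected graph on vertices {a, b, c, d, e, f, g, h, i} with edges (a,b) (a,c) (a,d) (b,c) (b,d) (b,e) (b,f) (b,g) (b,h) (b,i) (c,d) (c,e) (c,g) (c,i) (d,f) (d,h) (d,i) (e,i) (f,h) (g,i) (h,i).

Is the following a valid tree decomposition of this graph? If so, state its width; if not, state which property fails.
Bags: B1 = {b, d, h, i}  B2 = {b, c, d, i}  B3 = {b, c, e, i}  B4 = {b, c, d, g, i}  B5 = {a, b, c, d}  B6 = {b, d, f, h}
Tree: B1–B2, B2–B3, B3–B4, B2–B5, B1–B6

A tree decomposition must satisfy three properties: every vertex lies in some bag; for every edge, both endpoints lie together in some bag; and for every vertex, the bags containing it form a connected subtree. Here bags containing vertex d are not connected in the tree, so the decomposition is invalid.

No — bags containing vertex d are not connected in the tree.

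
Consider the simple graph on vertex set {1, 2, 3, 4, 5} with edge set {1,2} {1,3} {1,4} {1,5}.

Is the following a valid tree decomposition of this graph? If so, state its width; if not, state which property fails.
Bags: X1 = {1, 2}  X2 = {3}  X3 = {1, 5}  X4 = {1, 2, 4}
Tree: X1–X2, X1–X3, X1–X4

A tree decomposition must satisfy three properties: every vertex lies in some bag; for every edge, both endpoints lie together in some bag; and for every vertex, the bags containing it form a connected subtree. Here edge (1,3) lies in no bag, so the decomposition is invalid.

No — edge (1,3) lies in no bag.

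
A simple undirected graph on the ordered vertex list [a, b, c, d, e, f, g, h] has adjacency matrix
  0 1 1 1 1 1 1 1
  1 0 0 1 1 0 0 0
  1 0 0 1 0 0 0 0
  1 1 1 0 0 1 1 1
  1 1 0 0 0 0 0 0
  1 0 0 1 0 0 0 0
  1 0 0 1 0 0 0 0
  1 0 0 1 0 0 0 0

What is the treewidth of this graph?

2

A width-2 tree decomposition is:
Bags: B1 = {a, b, d}  B2 = {a, d, g}  B3 = {a, c, d}  B4 = {a, d, h}  B5 = {a, b, e}  B6 = {a, d, f}
Tree: B1–B2, B2–B3, B2–B4, B1–B5, B1–B6
The largest bag has 3 vertices, giving width 2; this decomposition certifies tw(G) ≤ 2. On the other hand G contains the 3-clique {a, d, f}. A clique must lie in a single bag of any decomposition, so no decomposition can have width below 2. Hence tw(G) = 2 exactly.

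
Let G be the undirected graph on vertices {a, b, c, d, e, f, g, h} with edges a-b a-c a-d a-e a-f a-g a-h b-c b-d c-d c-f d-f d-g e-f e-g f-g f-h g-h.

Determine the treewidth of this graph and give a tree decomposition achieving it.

Treewidth 3.
One such decomposition:
Bags: B1 = {a, d, f, g}  B2 = {a, e, f, g}  B3 = {a, c, d, f}  B4 = {a, f, g, h}  B5 = {a, b, c, d}
Tree: B1–B2, B1–B3, B2–B4, B3–B5

Every bag has size at most 4, so the width is 4 − 1 = 3 and tw(G) ≤ 3. For the lower bound, the 4 vertices {a, d, f, g} are pairwise adjacent, and any tree decomposition puts a clique entirely inside one bag — forcing width ≥ 3. Therefore the treewidth is 3.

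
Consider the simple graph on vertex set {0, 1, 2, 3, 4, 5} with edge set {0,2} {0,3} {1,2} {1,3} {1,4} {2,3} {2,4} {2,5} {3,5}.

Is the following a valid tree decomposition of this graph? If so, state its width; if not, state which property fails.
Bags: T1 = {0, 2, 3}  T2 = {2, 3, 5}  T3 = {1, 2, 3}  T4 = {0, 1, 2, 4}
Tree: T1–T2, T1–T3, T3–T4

A tree decomposition must satisfy three properties: every vertex lies in some bag; for every edge, both endpoints lie together in some bag; and for every vertex, the bags containing it form a connected subtree. Here bags containing vertex 0 are not connected in the tree, so the decomposition is invalid.

No — bags containing vertex 0 are not connected in the tree.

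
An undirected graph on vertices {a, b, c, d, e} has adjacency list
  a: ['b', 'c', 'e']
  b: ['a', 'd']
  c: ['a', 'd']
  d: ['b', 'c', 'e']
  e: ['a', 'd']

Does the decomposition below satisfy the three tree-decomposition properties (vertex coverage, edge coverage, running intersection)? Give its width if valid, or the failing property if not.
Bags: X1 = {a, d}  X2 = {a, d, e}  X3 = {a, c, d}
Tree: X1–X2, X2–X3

No — vertex b appears in no bag.

A tree decomposition must satisfy three properties: every vertex lies in some bag; for every edge, both endpoints lie together in some bag; and for every vertex, the bags containing it form a connected subtree. Here vertex b appears in no bag, so the decomposition is invalid.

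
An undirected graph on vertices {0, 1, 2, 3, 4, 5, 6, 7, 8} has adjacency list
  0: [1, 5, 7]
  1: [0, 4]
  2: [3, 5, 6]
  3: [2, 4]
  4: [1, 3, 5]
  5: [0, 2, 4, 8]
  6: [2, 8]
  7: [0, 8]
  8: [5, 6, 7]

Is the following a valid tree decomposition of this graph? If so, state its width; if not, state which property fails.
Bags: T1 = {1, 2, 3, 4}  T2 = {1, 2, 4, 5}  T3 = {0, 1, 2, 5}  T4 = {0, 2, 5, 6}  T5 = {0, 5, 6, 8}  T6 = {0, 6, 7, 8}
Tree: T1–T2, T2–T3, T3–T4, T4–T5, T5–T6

Yes; width 3.

Checking the three conditions: (i) the bags cover all of {0, 1, 2, 3, 4, 5, 6, 7, 8}; (ii) for each edge, some bag contains both endpoints; (iii) the bags containing any fixed vertex form a subtree. All hold, so the decomposition is valid with width 4 − 1 = 3.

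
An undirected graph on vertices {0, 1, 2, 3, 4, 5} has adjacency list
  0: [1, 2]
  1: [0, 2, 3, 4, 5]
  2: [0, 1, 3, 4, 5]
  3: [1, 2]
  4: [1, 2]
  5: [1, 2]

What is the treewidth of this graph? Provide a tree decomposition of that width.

Treewidth 2.
One such decomposition:
Bags: B1 = {0, 1, 2}  B2 = {1, 2, 4}  B3 = {1, 2, 5}  B4 = {1, 2, 3}
Tree: B1–B2, B1–B3, B1–B4

Each bag holds 3 vertices, so the decomposition has width 2, which upper-bounds the treewidth. On the other hand G contains the 3-clique {0, 1, 2}. A clique must lie in a single bag of any decomposition, so no decomposition can have width below 2. Therefore the treewidth is 2.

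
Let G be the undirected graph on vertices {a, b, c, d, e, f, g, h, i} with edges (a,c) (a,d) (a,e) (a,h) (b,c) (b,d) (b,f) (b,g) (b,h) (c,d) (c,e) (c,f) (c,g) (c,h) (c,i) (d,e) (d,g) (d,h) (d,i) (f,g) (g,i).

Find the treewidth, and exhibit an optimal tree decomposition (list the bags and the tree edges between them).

Treewidth 3.
One such decomposition:
Bags: B1 = {b, c, d, g}  B2 = {b, c, d, h}  B3 = {a, c, d, h}  B4 = {a, c, d, e}  B5 = {b, c, f, g}  B6 = {c, d, g, i}
Tree: B1–B2, B2–B3, B3–B4, B1–B5, B1–B6

Every bag has size at most 4, so the width is 4 − 1 = 3 and tw(G) ≤ 3. For the lower bound, the 4 vertices {b, c, d, g} are pairwise adjacent, and any tree decomposition puts a clique entirely inside one bag — forcing width ≥ 3. The upper and lower bounds meet at 3, so that is the treewidth.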